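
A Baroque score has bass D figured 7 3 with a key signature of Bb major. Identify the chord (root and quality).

The figures 7 3 indicate a seventh chord in root position.
In root position the bass is the root, so the root is D.
The chord tones are D, F, A, C, giving D minor seventh.

D minor seventh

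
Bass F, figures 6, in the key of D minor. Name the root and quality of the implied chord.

D minor

The figures 6 indicate a triad in first inversion.
In first inversion the root lies a sixth above the bass: a sixth above F in D minor is D.
The chord tones are F, A, D, giving D minor.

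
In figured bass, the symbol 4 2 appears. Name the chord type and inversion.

4 2 is shorthand for 6/4/2.
Intervals of 6/4/2 above the bass form a seventh chord; the bass is the seventh, so this is third inversion.

seventh chord, third inversion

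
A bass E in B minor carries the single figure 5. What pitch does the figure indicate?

Counting 4 letter steps above E lands on B; in B minor, that letter is B.

B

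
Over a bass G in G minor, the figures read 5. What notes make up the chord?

The written figures 5 are shorthand for 5/3: the 3 is implied.
A third above G in this key is Bb.
A fifth above G in this key is D.
Together with the bass G, this spells G minor in root position.

G, Bb, D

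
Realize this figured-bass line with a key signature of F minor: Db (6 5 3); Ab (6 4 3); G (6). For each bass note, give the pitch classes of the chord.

Db (6/5/3): Db, F, Ab, Bb.
Ab (6/4/3): Ab, C, Db, F.
G (6/3): G, Bb, Eb.

Db, F, Ab, Bb | Ab, C, Db, F | G, Bb, Eb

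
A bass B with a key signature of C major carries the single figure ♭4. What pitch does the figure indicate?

Eb

Counting 3 letter steps above B lands on E; in C major, that letter is E.
The b4 figure lowers it a semitone, giving Eb.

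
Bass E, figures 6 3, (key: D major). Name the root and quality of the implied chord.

C# diminished

The figures 6 3 indicate a triad in first inversion.
In first inversion the root lies a sixth above the bass: a sixth above E in D major is C#.
The chord tones are E, G, C#, giving C# diminished.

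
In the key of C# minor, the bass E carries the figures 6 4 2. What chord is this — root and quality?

The figures 6 4 2 indicate a seventh chord in third inversion.
In third inversion the root lies a second above the bass: a second above E in C# minor is F#.
The chord tones are E, F#, A, C#, giving F# minor seventh.

F# minor seventh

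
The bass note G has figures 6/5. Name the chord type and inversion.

6/5 is shorthand for 6/5/3.
Intervals of 6/5/3 above the bass form a seventh chord; the bass is the third, so this is first inversion.

seventh chord, first inversion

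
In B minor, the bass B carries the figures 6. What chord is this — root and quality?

G major

The figures 6 indicate a triad in first inversion.
In first inversion the root lies a sixth above the bass: a sixth above B in B minor is G.
The chord tones are B, D, G, giving G major.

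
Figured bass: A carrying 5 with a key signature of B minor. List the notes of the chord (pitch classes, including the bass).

The written figures 5 are shorthand for 5/3: the 3 is implied.
A third above A in this key is C#.
A fifth above A in this key is E.
Together with the bass A, this spells A major in root position.

A, C#, E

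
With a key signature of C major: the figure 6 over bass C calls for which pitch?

A

Counting 5 letter steps above C lands on A; in C major, that letter is A.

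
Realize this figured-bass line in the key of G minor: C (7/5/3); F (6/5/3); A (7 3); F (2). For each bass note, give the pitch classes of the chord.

C, Eb, G, Bb | F, A, C, D | A, C, Eb, G | F, G, Bb, D

C (7/5/3): C, Eb, G, Bb.
F (6/5/3): F, A, C, D.
A (7/5/3): A, C, Eb, G.
F (6/4/2): F, G, Bb, D.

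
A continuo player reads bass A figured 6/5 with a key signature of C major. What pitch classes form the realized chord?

A, C, E, F

The written figures 6/5 are shorthand for 6/5/3: the 3 is implied.
A third above A in this key is C.
A fifth above A in this key is E.
A sixth above A in this key is F.
Together with the bass A, this spells F major seventh in first inversion.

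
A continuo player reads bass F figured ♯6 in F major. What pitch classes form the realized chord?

F, A, D#

The written figures ♯6 are shorthand for 6/3: the 3 is implied.
A third above F in this key is A.
A sixth above F in this key is D, raised to D# by the sharp.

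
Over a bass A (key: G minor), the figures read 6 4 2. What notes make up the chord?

A, Bb, D, F

A second above A in this key is Bb.
A fourth above A in this key is D.
A sixth above A in this key is F.
Together with the bass A, this spells Bb major seventh in third inversion.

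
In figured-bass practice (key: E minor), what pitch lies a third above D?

Counting 2 letter steps above D lands on F; in E minor, that letter is F#.

F#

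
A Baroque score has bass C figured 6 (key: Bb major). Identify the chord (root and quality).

A diminished

The figures 6 indicate a triad in first inversion.
In first inversion the root lies a sixth above the bass: a sixth above C in Bb major is A.
The chord tones are C, Eb, A, giving A diminished.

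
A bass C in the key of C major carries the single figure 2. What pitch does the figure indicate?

Counting 1 letter step above C lands on D; in C major, that letter is D.

D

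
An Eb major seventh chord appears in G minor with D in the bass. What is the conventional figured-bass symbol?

D is the seventh of Eb major seventh, so the chord is in third inversion.
A seventh chord in third inversion is figured 6/4/2, conventionally abbreviated 4/2.

4/2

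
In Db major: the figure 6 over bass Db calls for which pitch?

Counting 5 letter steps above Db lands on B; in Db major, that letter is Bb.

Bb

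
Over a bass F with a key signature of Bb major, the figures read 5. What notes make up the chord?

The written figures 5 are shorthand for 5/3: the 3 is implied.
A third above F in this key is A.
A fifth above F in this key is C.
Together with the bass F, this spells F major in root position.

F, A, C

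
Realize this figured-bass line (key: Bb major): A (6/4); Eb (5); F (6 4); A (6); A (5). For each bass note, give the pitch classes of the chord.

A (6/4): A, D, F.
Eb (5/3): Eb, G, Bb.
F (6/4): F, Bb, D.
A (6/3): A, C, F.
A (5/3): A, C, Eb.

A, D, F | Eb, G, Bb | F, Bb, D | A, C, F | A, C, Eb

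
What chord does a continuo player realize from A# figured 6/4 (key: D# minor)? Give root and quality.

D# minor

The figures 6/4 indicate a triad in second inversion.
In second inversion the root lies a fourth above the bass: a fourth above A# in D# minor is D#.
The chord tones are A#, D#, F#, giving D# minor.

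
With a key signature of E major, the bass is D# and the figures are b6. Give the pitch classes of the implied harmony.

D#, F#, Bb

The written figures b6 are shorthand for 6/3: the 3 is implied.
A third above D# in this key is F#.
A sixth above D# in this key is B, lowered to Bb by the flat.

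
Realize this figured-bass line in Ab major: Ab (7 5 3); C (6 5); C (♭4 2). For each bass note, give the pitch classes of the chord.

Ab (7/5/3): Ab, C, Eb, G.
C (6/5/3): C, Eb, G, Ab.
C (6/b4/2): C, Db, Fb, Ab.

Ab, C, Eb, G | C, Eb, G, Ab | C, Db, Fb, Ab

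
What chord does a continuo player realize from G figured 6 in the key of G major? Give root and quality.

The figures 6 indicate a triad in first inversion.
In first inversion the root lies a sixth above the bass: a sixth above G in G major is E.
The chord tones are G, B, E, giving E minor.

E minor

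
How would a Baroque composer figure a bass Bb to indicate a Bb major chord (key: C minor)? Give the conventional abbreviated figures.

Bb is the root of Bb major, so the chord is in root position.
A triad in root position is figured 5/3, conventionally abbreviated (no figures — root-position triad).

no figures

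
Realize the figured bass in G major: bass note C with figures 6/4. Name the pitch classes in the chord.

C, F#, A

A fourth above C in this key is F#.
A sixth above C in this key is A.
Together with the bass C, this spells F# diminished in second inversion.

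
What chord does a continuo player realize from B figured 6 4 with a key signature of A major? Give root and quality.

E major

The figures 6 4 indicate a triad in second inversion.
In second inversion the root lies a fourth above the bass: a fourth above B in A major is E.
The chord tones are B, E, G#, giving E major.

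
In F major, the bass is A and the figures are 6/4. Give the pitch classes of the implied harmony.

A, D, F

A fourth above A in this key is D.
A sixth above A in this key is F.
Together with the bass A, this spells D minor in second inversion.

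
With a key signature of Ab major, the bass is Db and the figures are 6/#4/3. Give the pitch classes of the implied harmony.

A third above Db in this key is F.
A fourth above Db in this key is G, raised to G# by the sharp.
A sixth above Db in this key is Bb.

Db, F, G#, Bb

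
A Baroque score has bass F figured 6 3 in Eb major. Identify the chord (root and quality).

The figures 6 3 indicate a triad in first inversion.
In first inversion the root lies a sixth above the bass: a sixth above F in Eb major is D.
The chord tones are F, Ab, D, giving D diminished.

D diminished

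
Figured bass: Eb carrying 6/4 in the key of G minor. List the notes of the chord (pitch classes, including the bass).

Eb, A, C

A fourth above Eb in this key is A.
A sixth above Eb in this key is C.
Together with the bass Eb, this spells A diminished in second inversion.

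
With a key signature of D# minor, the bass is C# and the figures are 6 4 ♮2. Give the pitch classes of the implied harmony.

A second above C# in this key is D#, made natural (D) by the ♮ figure.
A fourth above C# in this key is F#.
A sixth above C# in this key is A#.
Together with the bass C#, this spells D augmented major seventh in third inversion.

C#, D, F#, A#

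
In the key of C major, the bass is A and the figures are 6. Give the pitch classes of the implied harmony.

A, C, F

The written figures 6 are shorthand for 6/3: the 3 is implied.
A third above A in this key is C.
A sixth above A in this key is F.
Together with the bass A, this spells F major in first inversion.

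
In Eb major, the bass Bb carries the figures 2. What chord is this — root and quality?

The figures 2 indicate a seventh chord in third inversion.
In third inversion the root lies a second above the bass: a second above Bb in Eb major is C.
The chord tones are Bb, C, Eb, G, giving C minor seventh.

C minor seventh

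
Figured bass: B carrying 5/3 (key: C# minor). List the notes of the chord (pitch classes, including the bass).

B, D#, F#

A third above B in this key is D#.
A fifth above B in this key is F#.
Together with the bass B, this spells B major in root position.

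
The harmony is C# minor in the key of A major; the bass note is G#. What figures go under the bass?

6/4

G# is the fifth of C# minor, so the chord is in second inversion.
A triad in second inversion is figured 6/4, conventionally abbreviated 6/4.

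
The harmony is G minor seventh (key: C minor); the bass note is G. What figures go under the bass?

G is the root of G minor seventh, so the chord is in root position.
A seventh chord in root position is figured 7/5/3, conventionally abbreviated 7.

7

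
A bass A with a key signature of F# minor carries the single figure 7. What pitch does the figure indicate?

G#

Counting 6 letter steps above A lands on G; in F# minor, that letter is G#.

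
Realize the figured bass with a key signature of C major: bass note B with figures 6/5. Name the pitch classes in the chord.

The written figures 6/5 are shorthand for 6/5/3: the 3 is implied.
A third above B in this key is D.
A fifth above B in this key is F.
A sixth above B in this key is G.
Together with the bass B, this spells G dominant seventh in first inversion.

B, D, F, G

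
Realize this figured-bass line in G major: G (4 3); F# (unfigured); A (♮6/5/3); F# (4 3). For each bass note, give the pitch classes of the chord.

G, B, C, E | F#, A, C | A, C, E, F | F#, A, B, D

G (6/4/3): G, B, C, E.
F# (5/3): F#, A, C.
A (♮6/5/3): A, C, E, F.
F# (6/4/3): F#, A, B, D.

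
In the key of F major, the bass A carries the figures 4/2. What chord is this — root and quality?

The figures 4/2 indicate a seventh chord in third inversion.
In third inversion the root lies a second above the bass: a second above A in F major is Bb.
The chord tones are A, Bb, D, F, giving Bb major seventh.

Bb major seventh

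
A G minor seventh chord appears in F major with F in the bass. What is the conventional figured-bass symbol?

F is the seventh of G minor seventh, so the chord is in third inversion.
A seventh chord in third inversion is figured 6/4/2, conventionally abbreviated 4/2.

4/2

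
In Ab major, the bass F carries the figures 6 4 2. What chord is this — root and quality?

G half-diminished seventh

The figures 6 4 2 indicate a seventh chord in third inversion.
In third inversion the root lies a second above the bass: a second above F in Ab major is G.
The chord tones are F, G, Bb, Db, giving G half-diminished seventh.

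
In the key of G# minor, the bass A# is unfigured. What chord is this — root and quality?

A# diminished

An unfigured bass indicates a triad in root position.
In root position the bass is the root, so the root is A#.
The chord tones are A#, C#, E, giving A# diminished.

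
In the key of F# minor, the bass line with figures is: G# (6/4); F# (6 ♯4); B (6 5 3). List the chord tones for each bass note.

G# (6/4): G#, C#, E.
F# (6/#4): F#, B#, D.
B (6/5/3): B, D, F#, G#.

G#, C#, E | F#, B#, D | B, D, F#, G#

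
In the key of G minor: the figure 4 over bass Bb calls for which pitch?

Eb

Counting 3 letter steps above Bb lands on E; in G minor, that letter is Eb.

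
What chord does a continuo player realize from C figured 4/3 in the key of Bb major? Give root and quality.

The figures 4/3 indicate a seventh chord in second inversion.
In second inversion the root lies a fourth above the bass: a fourth above C in Bb major is F.
The chord tones are C, Eb, F, A, giving F dominant seventh.

F dominant seventh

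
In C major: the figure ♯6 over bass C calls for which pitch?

A#

Counting 5 letter steps above C lands on A; in C major, that letter is A.
The #6 figure raises it a semitone, giving A#.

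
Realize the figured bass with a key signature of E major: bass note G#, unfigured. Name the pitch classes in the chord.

An unfigured bass implies 5/3.
A third above G# in this key is B.
A fifth above G# in this key is D#.
Together with the bass G#, this spells G# minor in root position.

G#, B, D#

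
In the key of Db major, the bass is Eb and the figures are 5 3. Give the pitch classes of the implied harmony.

Eb, Gb, Bb

A third above Eb in this key is Gb.
A fifth above Eb in this key is Bb.
Together with the bass Eb, this spells Eb minor in root position.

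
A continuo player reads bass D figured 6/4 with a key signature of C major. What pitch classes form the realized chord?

A fourth above D in this key is G.
A sixth above D in this key is B.
Together with the bass D, this spells G major in second inversion.

D, G, B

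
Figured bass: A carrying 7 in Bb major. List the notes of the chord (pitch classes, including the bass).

A, C, Eb, G

The written figures 7 are shorthand for 7/5/3: the 5/3 are implied.
A third above A in this key is C.
A fifth above A in this key is Eb.
A seventh above A in this key is G.
Together with the bass A, this spells A half-diminished seventh in root position.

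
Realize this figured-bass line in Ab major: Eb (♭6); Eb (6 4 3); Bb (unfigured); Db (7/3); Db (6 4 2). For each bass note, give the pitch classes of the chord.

Eb (b6/3): Eb, G, Cb.
Eb (6/4/3): Eb, G, Ab, C.
Bb (5/3): Bb, Db, F.
Db (7/5/3): Db, F, Ab, C.
Db (6/4/2): Db, Eb, G, Bb.

Eb, G, Cb | Eb, G, Ab, C | Bb, Db, F | Db, F, Ab, C | Db, Eb, G, Bb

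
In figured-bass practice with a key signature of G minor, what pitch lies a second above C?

Counting 1 letter step above C lands on D; in G minor, that letter is D.

D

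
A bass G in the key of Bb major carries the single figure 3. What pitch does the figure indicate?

Counting 2 letter steps above G lands on B; in Bb major, that letter is Bb.

Bb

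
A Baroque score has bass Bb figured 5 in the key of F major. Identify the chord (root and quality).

Bb major

The figures 5 indicate a triad in root position.
In root position the bass is the root, so the root is Bb.
The chord tones are Bb, D, F, giving Bb major.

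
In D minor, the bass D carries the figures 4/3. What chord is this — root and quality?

G minor seventh

The figures 4/3 indicate a seventh chord in second inversion.
In second inversion the root lies a fourth above the bass: a fourth above D in D minor is G.
The chord tones are D, F, G, Bb, giving G minor seventh.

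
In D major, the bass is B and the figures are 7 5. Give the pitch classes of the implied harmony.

B, D, F#, A

The written figures 7 5 are shorthand for 7/5/3: the 3 is implied.
A third above B in this key is D.
A fifth above B in this key is F#.
A seventh above B in this key is A.
Together with the bass B, this spells B minor seventh in root position.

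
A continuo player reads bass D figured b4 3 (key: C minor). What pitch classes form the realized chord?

The written figures b4 3 are shorthand for 6/4/3: the 6 is implied.
A third above D in this key is F.
A fourth above D in this key is G, lowered to Gb by the flat.
A sixth above D in this key is Bb.
Together with the bass D, this spells Gb augmented major seventh in second inversion.

D, F, Gb, Bb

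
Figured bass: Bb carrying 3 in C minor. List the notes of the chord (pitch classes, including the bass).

Bb, D, F

The written figures 3 are shorthand for 5/3: the 5 is implied.
A third above Bb in this key is D.
A fifth above Bb in this key is F.
Together with the bass Bb, this spells Bb major in root position.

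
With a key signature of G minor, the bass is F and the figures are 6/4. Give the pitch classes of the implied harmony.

F, Bb, D

A fourth above F in this key is Bb.
A sixth above F in this key is D.
Together with the bass F, this spells Bb major in second inversion.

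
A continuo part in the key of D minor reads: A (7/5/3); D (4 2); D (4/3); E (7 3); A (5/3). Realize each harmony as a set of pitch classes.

A, C, E, G | D, E, G, Bb | D, F, G, Bb | E, G, Bb, D | A, C, E

A (7/5/3): A, C, E, G.
D (6/4/2): D, E, G, Bb.
D (6/4/3): D, F, G, Bb.
E (7/5/3): E, G, Bb, D.
A (5/3): A, C, E.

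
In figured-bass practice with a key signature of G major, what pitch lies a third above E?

G

Counting 2 letter steps above E lands on G; in G major, that letter is G.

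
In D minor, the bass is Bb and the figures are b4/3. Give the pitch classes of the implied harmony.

Bb, D, Eb, G

The written figures b4/3 are shorthand for 6/4/3: the 6 is implied.
A third above Bb in this key is D.
A fourth above Bb in this key is E, lowered to Eb by the flat.
A sixth above Bb in this key is G.
Together with the bass Bb, this spells Eb major seventh in second inversion.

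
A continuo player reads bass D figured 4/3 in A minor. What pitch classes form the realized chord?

The written figures 4/3 are shorthand for 6/4/3: the 6 is implied.
A third above D in this key is F.
A fourth above D in this key is G.
A sixth above D in this key is B.
Together with the bass D, this spells G dominant seventh in second inversion.

D, F, G, B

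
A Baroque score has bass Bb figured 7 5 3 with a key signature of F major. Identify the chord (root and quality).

Bb major seventh

The figures 7 5 3 indicate a seventh chord in root position.
In root position the bass is the root, so the root is Bb.
The chord tones are Bb, D, F, A, giving Bb major seventh.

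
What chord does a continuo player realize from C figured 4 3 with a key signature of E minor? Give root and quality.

The figures 4 3 indicate a seventh chord in second inversion.
In second inversion the root lies a fourth above the bass: a fourth above C in E minor is F#.
The chord tones are C, E, F#, A, giving F# half-diminished seventh.

F# half-diminished seventh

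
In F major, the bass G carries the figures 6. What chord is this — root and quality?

The figures 6 indicate a triad in first inversion.
In first inversion the root lies a sixth above the bass: a sixth above G in F major is E.
The chord tones are G, Bb, E, giving E diminished.

E diminished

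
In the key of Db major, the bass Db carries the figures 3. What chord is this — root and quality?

The figures 3 indicate a triad in root position.
In root position the bass is the root, so the root is Db.
The chord tones are Db, F, Ab, giving Db major.

Db major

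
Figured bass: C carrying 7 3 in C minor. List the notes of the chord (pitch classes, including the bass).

The written figures 7 3 are shorthand for 7/5/3: the 5 is implied.
A third above C in this key is Eb.
A fifth above C in this key is G.
A seventh above C in this key is Bb.
Together with the bass C, this spells C minor seventh in root position.

C, Eb, G, Bb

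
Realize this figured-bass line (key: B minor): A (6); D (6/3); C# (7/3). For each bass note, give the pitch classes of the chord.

A, C#, F# | D, F#, B | C#, E, G, B

A (6/3): A, C#, F#.
D (6/3): D, F#, B.
C# (7/5/3): C#, E, G, B.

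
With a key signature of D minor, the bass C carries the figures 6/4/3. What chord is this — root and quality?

F major seventh

The figures 6/4/3 indicate a seventh chord in second inversion.
In second inversion the root lies a fourth above the bass: a fourth above C in D minor is F.
The chord tones are C, E, F, A, giving F major seventh.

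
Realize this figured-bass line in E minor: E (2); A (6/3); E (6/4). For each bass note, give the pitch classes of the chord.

E, F#, A, C | A, C, F# | E, A, C

E (6/4/2): E, F#, A, C.
A (6/3): A, C, F#.
E (6/4): E, A, C.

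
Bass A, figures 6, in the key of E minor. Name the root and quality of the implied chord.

The figures 6 indicate a triad in first inversion.
In first inversion the root lies a sixth above the bass: a sixth above A in E minor is F#.
The chord tones are A, C, F#, giving F# diminished.

F# diminished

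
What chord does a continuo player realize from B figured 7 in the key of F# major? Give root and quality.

B major seventh

The figures 7 indicate a seventh chord in root position.
In root position the bass is the root, so the root is B.
The chord tones are B, D#, F#, A#, giving B major seventh.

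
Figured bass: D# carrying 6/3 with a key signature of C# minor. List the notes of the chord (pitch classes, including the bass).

D#, F#, B

A third above D# in this key is F#.
A sixth above D# in this key is B.
Together with the bass D#, this spells B major in first inversion.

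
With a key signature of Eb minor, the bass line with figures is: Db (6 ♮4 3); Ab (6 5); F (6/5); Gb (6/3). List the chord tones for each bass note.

Db (6/♮4/3): Db, F, G, Bb.
Ab (6/5/3): Ab, Cb, Eb, F.
F (6/5/3): F, Ab, Cb, Db.
Gb (6/3): Gb, Bb, Eb.

Db, F, G, Bb | Ab, Cb, Eb, F | F, Ab, Cb, Db | Gb, Bb, Eb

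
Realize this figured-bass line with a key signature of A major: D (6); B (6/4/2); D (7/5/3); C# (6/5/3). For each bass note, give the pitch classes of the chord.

D (6/3): D, F#, B.
B (6/4/2): B, C#, E, G#.
D (7/5/3): D, F#, A, C#.
C# (6/5/3): C#, E, G#, A.

D, F#, B | B, C#, E, G# | D, F#, A, C# | C#, E, G#, A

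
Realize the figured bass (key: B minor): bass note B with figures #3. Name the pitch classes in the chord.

The written figures #3 are shorthand for 5/3: the 5 is implied.
A third above B in this key is D, raised to D# by the sharp.
A fifth above B in this key is F#.
Together with the bass B, this spells B major in root position.

B, D#, F#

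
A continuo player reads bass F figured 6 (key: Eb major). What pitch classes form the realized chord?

The written figures 6 are shorthand for 6/3: the 3 is implied.
A third above F in this key is Ab.
A sixth above F in this key is D.
Together with the bass F, this spells D diminished in first inversion.

F, Ab, D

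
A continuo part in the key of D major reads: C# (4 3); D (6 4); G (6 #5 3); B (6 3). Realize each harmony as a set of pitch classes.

C# (6/4/3): C#, E, F#, A.
D (6/4): D, G, B.
G (6/#5/3): G, B, D#, E.
B (6/3): B, D, G.

C#, E, F#, A | D, G, B | G, B, D#, E | B, D, G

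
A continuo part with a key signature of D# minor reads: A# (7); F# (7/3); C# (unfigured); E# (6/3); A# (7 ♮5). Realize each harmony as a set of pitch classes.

A# (7/5/3): A#, C#, E#, G#.
F# (7/5/3): F#, A#, C#, E#.
C# (5/3): C#, E#, G#.
E# (6/3): E#, G#, C#.
A# (7/♮5/3): A#, C#, E, G#.

A#, C#, E#, G# | F#, A#, C#, E# | C#, E#, G# | E#, G#, C# | A#, C#, E, G#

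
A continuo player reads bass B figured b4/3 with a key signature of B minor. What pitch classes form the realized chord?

The written figures b4/3 are shorthand for 6/4/3: the 6 is implied.
A third above B in this key is D.
A fourth above B in this key is E, lowered to Eb by the flat.
A sixth above B in this key is G.
Together with the bass B, this spells Eb augmented major seventh in second inversion.

B, D, Eb, G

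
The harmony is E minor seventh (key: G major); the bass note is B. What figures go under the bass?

4/3

B is the fifth of E minor seventh, so the chord is in second inversion.
A seventh chord in second inversion is figured 6/4/3, conventionally abbreviated 4/3.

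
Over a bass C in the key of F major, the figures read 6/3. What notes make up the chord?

A third above C in this key is E.
A sixth above C in this key is A.
Together with the bass C, this spells A minor in first inversion.

C, E, A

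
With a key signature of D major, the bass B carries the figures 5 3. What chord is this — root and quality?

B minor

The figures 5 3 indicate a triad in root position.
In root position the bass is the root, so the root is B.
The chord tones are B, D, F#, giving B minor.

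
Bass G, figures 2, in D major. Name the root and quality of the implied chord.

A dominant seventh

The figures 2 indicate a seventh chord in third inversion.
In third inversion the root lies a second above the bass: a second above G in D major is A.
The chord tones are G, A, C#, E, giving A dominant seventh.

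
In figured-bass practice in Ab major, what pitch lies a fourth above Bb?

Counting 3 letter steps above Bb lands on E; in Ab major, that letter is Eb.

Eb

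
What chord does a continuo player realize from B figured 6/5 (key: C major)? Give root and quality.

The figures 6/5 indicate a seventh chord in first inversion.
In first inversion the root lies a sixth above the bass: a sixth above B in C major is G.
The chord tones are B, D, F, G, giving G dominant seventh.

G dominant seventh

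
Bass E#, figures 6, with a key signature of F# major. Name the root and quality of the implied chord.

C# major

The figures 6 indicate a triad in first inversion.
In first inversion the root lies a sixth above the bass: a sixth above E# in F# major is C#.
The chord tones are E#, G#, C#, giving C# major.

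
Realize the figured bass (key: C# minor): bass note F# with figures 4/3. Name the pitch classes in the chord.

F#, A, B, D#

The written figures 4/3 are shorthand for 6/4/3: the 6 is implied.
A third above F# in this key is A.
A fourth above F# in this key is B.
A sixth above F# in this key is D#.
Together with the bass F#, this spells B dominant seventh in second inversion.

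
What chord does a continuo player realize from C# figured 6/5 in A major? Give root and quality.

The figures 6/5 indicate a seventh chord in first inversion.
In first inversion the root lies a sixth above the bass: a sixth above C# in A major is A.
The chord tones are C#, E, G#, A, giving A major seventh.

A major seventh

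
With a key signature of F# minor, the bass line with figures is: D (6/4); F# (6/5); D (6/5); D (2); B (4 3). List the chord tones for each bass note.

D (6/4): D, G#, B.
F# (6/5/3): F#, A, C#, D.
D (6/5/3): D, F#, A, B.
D (6/4/2): D, E, G#, B.
B (6/4/3): B, D, E, G#.

D, G#, B | F#, A, C#, D | D, F#, A, B | D, E, G#, B | B, D, E, G#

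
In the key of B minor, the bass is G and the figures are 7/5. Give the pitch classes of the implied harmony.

G, B, D, F#

The written figures 7/5 are shorthand for 7/5/3: the 3 is implied.
A third above G in this key is B.
A fifth above G in this key is D.
A seventh above G in this key is F#.
Together with the bass G, this spells G major seventh in root position.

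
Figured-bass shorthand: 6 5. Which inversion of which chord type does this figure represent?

seventh chord, first inversion

6 5 is shorthand for 6/5/3.
Intervals of 6/5/3 above the bass form a seventh chord; the bass is the third, so this is first inversion.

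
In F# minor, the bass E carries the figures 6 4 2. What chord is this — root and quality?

F# minor seventh

The figures 6 4 2 indicate a seventh chord in third inversion.
In third inversion the root lies a second above the bass: a second above E in F# minor is F#.
The chord tones are E, F#, A, C#, giving F# minor seventh.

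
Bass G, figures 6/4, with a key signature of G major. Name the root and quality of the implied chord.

C major

The figures 6/4 indicate a triad in second inversion.
In second inversion the root lies a fourth above the bass: a fourth above G in G major is C.
The chord tones are G, C, E, giving C major.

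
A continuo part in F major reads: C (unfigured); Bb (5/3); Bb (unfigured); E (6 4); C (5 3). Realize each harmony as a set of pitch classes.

C (5/3): C, E, G.
Bb (5/3): Bb, D, F.
Bb (5/3): Bb, D, F.
E (6/4): E, A, C.
C (5/3): C, E, G.

C, E, G | Bb, D, F | Bb, D, F | E, A, C | C, E, G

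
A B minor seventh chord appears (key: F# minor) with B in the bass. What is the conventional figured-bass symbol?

B is the root of B minor seventh, so the chord is in root position.
A seventh chord in root position is figured 7/5/3, conventionally abbreviated 7.

7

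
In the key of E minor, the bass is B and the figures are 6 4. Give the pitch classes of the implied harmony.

A fourth above B in this key is E.
A sixth above B in this key is G.
Together with the bass B, this spells E minor in second inversion.

B, E, G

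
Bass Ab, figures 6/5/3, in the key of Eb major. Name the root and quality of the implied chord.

F minor seventh

The figures 6/5/3 indicate a seventh chord in first inversion.
In first inversion the root lies a sixth above the bass: a sixth above Ab in Eb major is F.
The chord tones are Ab, C, Eb, F, giving F minor seventh.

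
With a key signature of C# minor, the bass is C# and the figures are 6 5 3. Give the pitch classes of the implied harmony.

C#, E, G#, A

A third above C# in this key is E.
A fifth above C# in this key is G#.
A sixth above C# in this key is A.
Together with the bass C#, this spells A major seventh in first inversion.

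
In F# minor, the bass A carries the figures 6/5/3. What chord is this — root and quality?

F# minor seventh

The figures 6/5/3 indicate a seventh chord in first inversion.
In first inversion the root lies a sixth above the bass: a sixth above A in F# minor is F#.
The chord tones are A, C#, E, F#, giving F# minor seventh.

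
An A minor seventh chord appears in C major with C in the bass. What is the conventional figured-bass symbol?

6/5

C is the third of A minor seventh, so the chord is in first inversion.
A seventh chord in first inversion is figured 6/5/3, conventionally abbreviated 6/5.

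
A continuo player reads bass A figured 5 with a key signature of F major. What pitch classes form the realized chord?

The written figures 5 are shorthand for 5/3: the 3 is implied.
A third above A in this key is C.
A fifth above A in this key is E.
Together with the bass A, this spells A minor in root position.

A, C, E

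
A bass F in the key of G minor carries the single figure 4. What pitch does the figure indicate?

Counting 3 letter steps above F lands on B; in G minor, that letter is Bb.

Bb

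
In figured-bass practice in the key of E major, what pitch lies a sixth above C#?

A

Counting 5 letter steps above C# lands on A; in E major, that letter is A.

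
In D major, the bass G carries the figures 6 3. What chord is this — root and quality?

The figures 6 3 indicate a triad in first inversion.
In first inversion the root lies a sixth above the bass: a sixth above G in D major is E.
The chord tones are G, B, E, giving E minor.

E minor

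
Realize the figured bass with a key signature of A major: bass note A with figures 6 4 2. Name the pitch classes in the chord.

A second above A in this key is B.
A fourth above A in this key is D.
A sixth above A in this key is F#.
Together with the bass A, this spells B minor seventh in third inversion.

A, B, D, F#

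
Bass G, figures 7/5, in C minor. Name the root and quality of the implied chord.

The figures 7/5 indicate a seventh chord in root position.
In root position the bass is the root, so the root is G.
The chord tones are G, Bb, D, F, giving G minor seventh.

G minor seventh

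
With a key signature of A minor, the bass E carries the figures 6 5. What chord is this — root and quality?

The figures 6 5 indicate a seventh chord in first inversion.
In first inversion the root lies a sixth above the bass: a sixth above E in A minor is C.
The chord tones are E, G, B, C, giving C major seventh.

C major seventh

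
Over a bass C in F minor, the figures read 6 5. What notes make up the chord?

The written figures 6 5 are shorthand for 6/5/3: the 3 is implied.
A third above C in this key is Eb.
A fifth above C in this key is G.
A sixth above C in this key is Ab.
Together with the bass C, this spells Ab major seventh in first inversion.

C, Eb, G, Ab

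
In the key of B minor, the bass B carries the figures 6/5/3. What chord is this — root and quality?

G major seventh

The figures 6/5/3 indicate a seventh chord in first inversion.
In first inversion the root lies a sixth above the bass: a sixth above B in B minor is G.
The chord tones are B, D, F#, G, giving G major seventh.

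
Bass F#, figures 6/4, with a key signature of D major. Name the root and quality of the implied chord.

The figures 6/4 indicate a triad in second inversion.
In second inversion the root lies a fourth above the bass: a fourth above F# in D major is B.
The chord tones are F#, B, D, giving B minor.

B minor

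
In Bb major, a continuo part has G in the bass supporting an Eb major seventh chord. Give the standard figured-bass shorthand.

6/5

G is the third of Eb major seventh, so the chord is in first inversion.
A seventh chord in first inversion is figured 6/5/3, conventionally abbreviated 6/5.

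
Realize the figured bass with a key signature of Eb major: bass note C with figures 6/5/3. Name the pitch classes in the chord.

C, Eb, G, Ab

A third above C in this key is Eb.
A fifth above C in this key is G.
A sixth above C in this key is Ab.
Together with the bass C, this spells Ab major seventh in first inversion.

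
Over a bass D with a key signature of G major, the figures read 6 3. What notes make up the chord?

A third above D in this key is F#.
A sixth above D in this key is B.
Together with the bass D, this spells B minor in first inversion.

D, F#, B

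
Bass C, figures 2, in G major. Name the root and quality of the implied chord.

The figures 2 indicate a seventh chord in third inversion.
In third inversion the root lies a second above the bass: a second above C in G major is D.
The chord tones are C, D, F#, A, giving D dominant seventh.

D dominant seventh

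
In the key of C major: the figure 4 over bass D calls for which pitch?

Counting 3 letter steps above D lands on G; in C major, that letter is G.

G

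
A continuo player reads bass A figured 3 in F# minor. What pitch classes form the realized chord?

The written figures 3 are shorthand for 5/3: the 5 is implied.
A third above A in this key is C#.
A fifth above A in this key is E.
Together with the bass A, this spells A major in root position.

A, C#, E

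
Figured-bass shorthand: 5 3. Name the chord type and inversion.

Intervals of 5/3 above the bass form a triad; the bass is the root, so this is root position.

triad, root position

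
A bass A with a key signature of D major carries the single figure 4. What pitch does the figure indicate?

D

Counting 3 letter steps above A lands on D; in D major, that letter is D.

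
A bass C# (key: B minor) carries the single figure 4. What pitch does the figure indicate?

Counting 3 letter steps above C# lands on F; in B minor, that letter is F#.

F#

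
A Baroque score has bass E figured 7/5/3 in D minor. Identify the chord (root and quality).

E half-diminished seventh

The figures 7/5/3 indicate a seventh chord in root position.
In root position the bass is the root, so the root is E.
The chord tones are E, G, Bb, D, giving E half-diminished seventh.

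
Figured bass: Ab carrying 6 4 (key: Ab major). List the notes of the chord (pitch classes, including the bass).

Ab, Db, F

A fourth above Ab in this key is Db.
A sixth above Ab in this key is F.
Together with the bass Ab, this spells Db major in second inversion.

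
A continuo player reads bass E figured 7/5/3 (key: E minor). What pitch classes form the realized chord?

A third above E in this key is G.
A fifth above E in this key is B.
A seventh above E in this key is D.
Together with the bass E, this spells E minor seventh in root position.

E, G, B, D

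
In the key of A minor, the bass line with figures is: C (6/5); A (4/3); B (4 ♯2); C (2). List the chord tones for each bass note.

C, E, G, A | A, C, D, F | B, C#, E, G | C, D, F, A

C (6/5/3): C, E, G, A.
A (6/4/3): A, C, D, F.
B (6/4/#2): B, C#, E, G.
C (6/4/2): C, D, F, A.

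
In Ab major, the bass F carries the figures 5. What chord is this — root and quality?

F minor

The figures 5 indicate a triad in root position.
In root position the bass is the root, so the root is F.
The chord tones are F, Ab, C, giving F minor.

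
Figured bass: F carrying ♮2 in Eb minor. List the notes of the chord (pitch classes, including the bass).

The written figures ♮2 are shorthand for 6/4/2: the 6/4 are implied.
A second above F in this key is Gb, made natural (G) by the ♮ figure.
A fourth above F in this key is Bb.
A sixth above F in this key is Db.
Together with the bass F, this spells G half-diminished seventh in third inversion.

F, G, Bb, Db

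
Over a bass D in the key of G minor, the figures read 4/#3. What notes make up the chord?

D, F#, G, Bb

The written figures 4/#3 are shorthand for 6/4/3: the 6 is implied.
A third above D in this key is F, raised to F# by the sharp.
A fourth above D in this key is G.
A sixth above D in this key is Bb.
Together with the bass D, this spells G minor-major seventh in second inversion.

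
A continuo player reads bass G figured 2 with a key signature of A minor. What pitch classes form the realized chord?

The written figures 2 are shorthand for 6/4/2: the 6/4 are implied.
A second above G in this key is A.
A fourth above G in this key is C.
A sixth above G in this key is E.
Together with the bass G, this spells A minor seventh in third inversion.

G, A, C, E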